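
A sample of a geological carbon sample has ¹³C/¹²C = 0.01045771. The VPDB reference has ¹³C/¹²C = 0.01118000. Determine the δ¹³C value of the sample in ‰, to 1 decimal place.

-64.6‰

δ¹³C = (R_sample / R_standard − 1) × 1000
R_sample / R_standard = 0.01045771 / 0.01118000 = 0.935394
δ¹³C = (0.935394 − 1) × 1000 = -64.61‰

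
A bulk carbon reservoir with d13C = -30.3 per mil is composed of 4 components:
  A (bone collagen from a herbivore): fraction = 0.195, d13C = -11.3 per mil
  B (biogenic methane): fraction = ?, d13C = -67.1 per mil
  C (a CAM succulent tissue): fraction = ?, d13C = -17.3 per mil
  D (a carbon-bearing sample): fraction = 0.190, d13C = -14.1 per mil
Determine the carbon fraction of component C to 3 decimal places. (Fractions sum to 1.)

0.318

Let f_C and f_B be the unknown fractions; fractions sum to 1 so f_C + f_B = 0.615.
Mass balance: Σ fᵢ·δᵢ = δ_bulk ⇒ f_C·(-17.3) + f_B·(-67.1) = -30.3 − (-4.883) = -25.418
Substitute f_B = 0.615 − f_C:
f_C·(-17.3 − -67.1) = -25.418 − 0.615×(-67.1) = 15.849
f_C = 15.849 / 49.8 = 0.3183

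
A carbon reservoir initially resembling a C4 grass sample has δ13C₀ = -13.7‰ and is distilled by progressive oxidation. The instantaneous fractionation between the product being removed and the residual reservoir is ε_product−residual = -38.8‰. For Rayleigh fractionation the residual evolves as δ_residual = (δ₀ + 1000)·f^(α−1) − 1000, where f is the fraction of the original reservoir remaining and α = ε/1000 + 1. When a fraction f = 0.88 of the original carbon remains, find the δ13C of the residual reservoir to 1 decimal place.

-8.8‰

Rayleigh residual: δ_res = (δ₀ + 1000)·f^(α−1) − 1000
α = ε/1000 + 1 = 0.96120, so α − 1 = -0.03880
f^(α−1) = 0.88^(-0.03880) = 1.004972
δ_res = (-13.7 + 1000) × 1.004972 − 1000 = 991.204 − 1000 = -8.80‰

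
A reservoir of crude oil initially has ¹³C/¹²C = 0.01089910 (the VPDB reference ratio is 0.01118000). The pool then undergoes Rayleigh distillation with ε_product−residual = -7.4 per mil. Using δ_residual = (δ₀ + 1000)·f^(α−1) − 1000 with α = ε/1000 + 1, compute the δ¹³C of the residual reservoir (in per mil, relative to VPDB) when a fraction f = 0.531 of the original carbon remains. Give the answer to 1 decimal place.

-20.5 per mil

δ₀ = (0.01089910/0.01118000 − 1)×1000 = (0.974875 − 1)×1000 = -25.125 per mil
α − 1 = ε/1000 = -0.0074
f^(α−1) = 0.531^(-0.0074) = 1.004695
δ_res = (-25.125 + 1000) × 1.004695 − 1000 = 979.452 − 1000 = -20.55 per mil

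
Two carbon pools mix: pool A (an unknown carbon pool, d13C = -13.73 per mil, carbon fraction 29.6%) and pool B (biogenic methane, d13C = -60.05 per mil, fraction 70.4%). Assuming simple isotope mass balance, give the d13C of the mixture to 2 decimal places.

-46.34 per mil

δ_mix = f_A·δ_A + f_B·δ_B
δ_mix = 0.296 × (-13.73) + 0.704 × (-60.05)
δ_mix = -4.064 + -42.275 = -46.339 per mil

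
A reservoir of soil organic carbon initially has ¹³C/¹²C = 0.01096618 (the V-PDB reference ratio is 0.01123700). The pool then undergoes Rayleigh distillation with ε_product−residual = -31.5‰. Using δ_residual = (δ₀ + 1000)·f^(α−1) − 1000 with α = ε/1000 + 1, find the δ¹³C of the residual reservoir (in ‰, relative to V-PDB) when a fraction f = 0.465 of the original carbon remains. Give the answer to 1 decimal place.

δ₀ = (0.01096618/0.01123700 − 1)×1000 = (0.975899 − 1)×1000 = -24.101‰
α − 1 = ε/1000 = -0.0315
f^(α−1) = 0.465^(-0.0315) = 1.024413
δ_res = (-24.101 + 1000) × 1.024413 − 1000 = 999.724 − 1000 = -0.28‰

-0.3‰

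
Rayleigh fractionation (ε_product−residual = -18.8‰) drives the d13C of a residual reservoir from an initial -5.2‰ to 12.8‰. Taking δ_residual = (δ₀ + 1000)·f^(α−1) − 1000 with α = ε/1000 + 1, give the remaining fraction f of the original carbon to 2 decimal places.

0.39

α − 1 = ε/1000 = -0.0188
(δ_res + 1000)/(δ₀ + 1000) = (12.8 + 1000)/(-5.2 + 1000) = 1012.8/994.8 = 1.018094
f = 1.018094^(1/-0.0188) = exp(ln(1.018094)/-0.0188) = exp(0.01793/-0.0188)
f = exp(-0.9538) = 0.3853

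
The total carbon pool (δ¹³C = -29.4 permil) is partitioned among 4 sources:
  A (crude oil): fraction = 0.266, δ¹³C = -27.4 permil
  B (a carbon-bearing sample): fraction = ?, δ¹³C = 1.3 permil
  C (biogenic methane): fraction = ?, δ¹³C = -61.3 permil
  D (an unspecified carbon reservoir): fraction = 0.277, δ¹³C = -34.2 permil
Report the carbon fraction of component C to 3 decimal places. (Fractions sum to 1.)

0.211

Let f_C and f_B be the unknown fractions; fractions sum to 1 so f_C + f_B = 0.457.
Mass balance: Σ fᵢ·δᵢ = δ_bulk ⇒ f_C·(-61.3) + f_B·(1.3) = -29.4 − (-16.762) = -12.638
Substitute f_B = 0.457 − f_C:
f_C·(-61.3 − 1.3) = -12.638 − 0.457×(1.3) = -13.232
f_C = -13.232 / -62.6 = 0.2114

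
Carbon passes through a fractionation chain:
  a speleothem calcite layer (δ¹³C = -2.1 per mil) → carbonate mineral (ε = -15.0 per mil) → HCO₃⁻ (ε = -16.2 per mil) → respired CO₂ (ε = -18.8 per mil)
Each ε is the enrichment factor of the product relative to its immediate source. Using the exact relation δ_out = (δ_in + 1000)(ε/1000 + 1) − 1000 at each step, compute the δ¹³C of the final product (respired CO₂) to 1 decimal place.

-51.2 per mil

step 1: δ = (-2.10 + 1000)·(-15.0/1000 + 1) − 1000 = -17.07 per mil
step 2: δ = (-17.07 + 1000)·(-16.2/1000 + 1) − 1000 = -32.99 per mil
step 3: δ = (-32.99 + 1000)·(-18.8/1000 + 1) − 1000 = -51.17 per mil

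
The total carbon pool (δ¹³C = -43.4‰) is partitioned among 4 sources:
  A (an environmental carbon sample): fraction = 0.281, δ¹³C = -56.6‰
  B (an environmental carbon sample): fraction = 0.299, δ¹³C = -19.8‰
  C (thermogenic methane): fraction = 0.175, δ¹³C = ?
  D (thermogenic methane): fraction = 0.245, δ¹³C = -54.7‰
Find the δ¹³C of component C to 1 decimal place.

-46.7‰

Isotope mass balance: δ_bulk = Σ fᵢ·δᵢ.
-43.4 = 0.281×(-56.6) + 0.299×(-19.8) + 0.175×δ_C + 0.245×(-54.7)
0.175·δ_C = -43.4 − (-35.226) = -8.174
δ_C = -8.174 / 0.175 = -46.71‰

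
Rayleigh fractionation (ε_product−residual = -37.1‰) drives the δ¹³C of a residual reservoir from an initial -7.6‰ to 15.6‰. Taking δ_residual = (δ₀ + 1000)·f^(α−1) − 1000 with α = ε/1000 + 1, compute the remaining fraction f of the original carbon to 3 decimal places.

α − 1 = ε/1000 = -0.0371
(δ_res + 1000)/(δ₀ + 1000) = (15.6 + 1000)/(-7.6 + 1000) = 1015.6/992.4 = 1.023378
f = 1.023378^(1/-0.0371) = exp(ln(1.023378)/-0.0371) = exp(0.02311/-0.0371)
f = exp(-0.6229) = 0.5364

0.536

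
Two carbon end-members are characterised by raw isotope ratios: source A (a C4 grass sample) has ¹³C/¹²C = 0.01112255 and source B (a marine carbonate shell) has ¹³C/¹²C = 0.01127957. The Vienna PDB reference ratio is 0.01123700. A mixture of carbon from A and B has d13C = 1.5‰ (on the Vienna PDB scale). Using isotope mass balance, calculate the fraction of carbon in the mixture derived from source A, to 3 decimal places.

δ_A = (0.01112255/0.01123700 − 1)×1000 = (0.989815 − 1)×1000 = -10.185‰
δ_B = (0.01127957/0.01123700 − 1)×1000 = (1.003788 − 1)×1000 = 3.788‰
f_A = (δ_mix − δ_B)/(δ_A − δ_B) = (1.5 − (3.788))/(-10.185 − (3.788))
f_A = -2.288 / -13.973 = 0.1638

0.164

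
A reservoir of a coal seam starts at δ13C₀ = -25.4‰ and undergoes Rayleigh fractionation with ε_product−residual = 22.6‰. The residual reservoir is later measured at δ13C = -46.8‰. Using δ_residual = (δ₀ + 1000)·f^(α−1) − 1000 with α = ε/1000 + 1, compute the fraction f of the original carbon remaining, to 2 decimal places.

0.37

α − 1 = ε/1000 = 0.0226
(δ_res + 1000)/(δ₀ + 1000) = (-46.8 + 1000)/(-25.4 + 1000) = 953.2/974.6 = 0.978042
f = 0.978042^(1/0.0226) = exp(ln(0.978042)/0.0226) = exp(-0.02220/0.0226)
f = exp(-0.9824) = 0.3744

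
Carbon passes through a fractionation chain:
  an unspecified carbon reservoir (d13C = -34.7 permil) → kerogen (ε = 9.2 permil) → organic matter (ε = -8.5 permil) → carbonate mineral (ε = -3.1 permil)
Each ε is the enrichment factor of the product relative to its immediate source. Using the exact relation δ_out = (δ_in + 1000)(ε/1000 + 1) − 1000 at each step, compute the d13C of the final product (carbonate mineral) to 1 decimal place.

step 1: δ = (-34.70 + 1000)·(9.2/1000 + 1) − 1000 = -25.82 permil
step 2: δ = (-25.82 + 1000)·(-8.5/1000 + 1) − 1000 = -34.10 permil
step 3: δ = (-34.10 + 1000)·(-3.1/1000 + 1) − 1000 = -37.09 permil

-37.1 permil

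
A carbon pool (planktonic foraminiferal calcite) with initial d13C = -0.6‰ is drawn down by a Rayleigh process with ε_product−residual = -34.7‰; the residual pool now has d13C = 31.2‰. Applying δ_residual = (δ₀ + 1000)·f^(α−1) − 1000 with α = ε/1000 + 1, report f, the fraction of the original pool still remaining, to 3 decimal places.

α − 1 = ε/1000 = -0.0347
(δ_res + 1000)/(δ₀ + 1000) = (31.2 + 1000)/(-0.6 + 1000) = 1031.2/999.4 = 1.031819
f = 1.031819^(1/-0.0347) = exp(ln(1.031819)/-0.0347) = exp(0.03132/-0.0347)
f = exp(-0.9027) = 0.4055

0.405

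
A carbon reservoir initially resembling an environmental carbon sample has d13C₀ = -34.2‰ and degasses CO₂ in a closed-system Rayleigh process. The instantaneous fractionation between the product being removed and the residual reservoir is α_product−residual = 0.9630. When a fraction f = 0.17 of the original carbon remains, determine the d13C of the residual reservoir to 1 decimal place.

31.2‰

Rayleigh residual: δ_res = (δ₀ + 1000)·f^(α−1) − 1000
α − 1 = -0.03700
f^(α−1) = 0.17^(-0.03700) = 1.067759
δ_res = (-34.2 + 1000) × 1.067759 − 1000 = 1031.242 − 1000 = 31.24‰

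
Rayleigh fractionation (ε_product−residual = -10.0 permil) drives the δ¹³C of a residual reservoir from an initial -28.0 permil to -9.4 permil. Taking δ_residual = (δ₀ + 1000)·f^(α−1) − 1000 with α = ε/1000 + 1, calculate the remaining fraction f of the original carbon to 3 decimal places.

α − 1 = ε/1000 = -0.0100
(δ_res + 1000)/(δ₀ + 1000) = (-9.4 + 1000)/(-28.0 + 1000) = 990.6/972.0 = 1.019136
f = 1.019136^(1/-0.0100) = exp(ln(1.019136)/-0.0100) = exp(0.01896/-0.0100)
f = exp(-1.8955) = 0.1502

0.150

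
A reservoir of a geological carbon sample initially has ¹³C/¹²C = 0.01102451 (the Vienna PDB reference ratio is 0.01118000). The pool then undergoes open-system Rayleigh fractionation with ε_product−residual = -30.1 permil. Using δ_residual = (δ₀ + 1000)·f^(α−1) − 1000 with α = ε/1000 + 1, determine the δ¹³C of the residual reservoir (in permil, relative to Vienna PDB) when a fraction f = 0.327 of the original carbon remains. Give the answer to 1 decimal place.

19.8 permil

δ₀ = (0.01102451/0.01118000 − 1)×1000 = (0.986092 − 1)×1000 = -13.908 permil
α − 1 = ε/1000 = -0.0301
f^(α−1) = 0.327^(-0.0301) = 1.034218
δ_res = (-13.908 + 1000) × 1.034218 − 1000 = 1019.834 − 1000 = 19.83 permil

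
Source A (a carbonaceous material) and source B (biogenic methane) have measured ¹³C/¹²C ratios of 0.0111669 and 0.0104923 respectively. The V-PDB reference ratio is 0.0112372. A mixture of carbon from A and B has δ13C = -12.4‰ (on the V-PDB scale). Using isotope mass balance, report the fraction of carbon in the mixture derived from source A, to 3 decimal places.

δ_A = (0.0111669/0.0112372 − 1)×1000 = (0.993744 − 1)×1000 = -6.256‰
δ_B = (0.0104923/0.0112372 − 1)×1000 = (0.933711 − 1)×1000 = -66.289‰
f_A = (δ_mix − δ_B)/(δ_A − δ_B) = (-12.4 − (-66.289))/(-6.256 − (-66.289))
f_A = 53.889 / 60.033 = 0.8977

0.898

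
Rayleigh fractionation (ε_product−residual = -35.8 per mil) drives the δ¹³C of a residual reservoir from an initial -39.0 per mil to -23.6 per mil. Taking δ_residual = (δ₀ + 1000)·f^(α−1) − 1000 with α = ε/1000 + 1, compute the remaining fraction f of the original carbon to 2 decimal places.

0.64

α − 1 = ε/1000 = -0.0358
(δ_res + 1000)/(δ₀ + 1000) = (-23.6 + 1000)/(-39.0 + 1000) = 976.4/961.0 = 1.016025
f = 1.016025^(1/-0.0358) = exp(ln(1.016025)/-0.0358) = exp(0.01590/-0.0358)
f = exp(-0.4441) = 0.6414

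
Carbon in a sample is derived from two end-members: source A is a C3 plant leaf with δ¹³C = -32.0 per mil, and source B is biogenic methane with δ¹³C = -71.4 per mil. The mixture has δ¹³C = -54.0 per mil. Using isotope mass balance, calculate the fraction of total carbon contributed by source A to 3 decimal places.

0.442

δ_mix = f_A·δ_A + (1 − f_A)·δ_B  ⇒  f_A = (δ_mix − δ_B)/(δ_A − δ_B)
f_A = (-54.0 − (-71.4)) / (-32.0 − (-71.4))
f_A = 17.4 / 39.4 = 0.4416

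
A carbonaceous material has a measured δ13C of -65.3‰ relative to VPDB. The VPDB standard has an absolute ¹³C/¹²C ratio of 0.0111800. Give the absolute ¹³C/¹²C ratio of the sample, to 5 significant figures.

0.010450

R_sample = R_standard × (δ13C/1000 + 1)
R_sample = 0.0111800 × (-65.3/1000 + 1) = 0.0111800 × 0.934700
R_sample = 0.0104499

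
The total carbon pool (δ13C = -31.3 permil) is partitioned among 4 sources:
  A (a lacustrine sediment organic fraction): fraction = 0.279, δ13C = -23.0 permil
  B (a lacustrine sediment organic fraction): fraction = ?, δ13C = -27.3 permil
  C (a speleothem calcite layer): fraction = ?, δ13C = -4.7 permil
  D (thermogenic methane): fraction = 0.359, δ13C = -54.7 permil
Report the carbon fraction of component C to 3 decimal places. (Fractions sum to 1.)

0.205

Let f_C and f_B be the unknown fractions; fractions sum to 1 so f_C + f_B = 0.362.
Mass balance: Σ fᵢ·δᵢ = δ_bulk ⇒ f_C·(-4.7) + f_B·(-27.3) = -31.3 − (-26.054) = -5.246
Substitute f_B = 0.362 − f_C:
f_C·(-4.7 − -27.3) = -5.246 − 0.362×(-27.3) = 4.637
f_C = 4.637 / 22.6 = 0.2052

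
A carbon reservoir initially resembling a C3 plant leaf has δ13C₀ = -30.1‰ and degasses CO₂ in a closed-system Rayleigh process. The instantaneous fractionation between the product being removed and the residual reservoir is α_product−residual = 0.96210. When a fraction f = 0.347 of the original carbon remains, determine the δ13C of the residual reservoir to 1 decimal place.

Rayleigh residual: δ_res = (δ₀ + 1000)·f^(α−1) − 1000
α − 1 = -0.03790
f^(α−1) = 0.347^(-0.03790) = 1.040930
δ_res = (-30.1 + 1000) × 1.040930 − 1000 = 1009.598 − 1000 = 9.60‰

9.6‰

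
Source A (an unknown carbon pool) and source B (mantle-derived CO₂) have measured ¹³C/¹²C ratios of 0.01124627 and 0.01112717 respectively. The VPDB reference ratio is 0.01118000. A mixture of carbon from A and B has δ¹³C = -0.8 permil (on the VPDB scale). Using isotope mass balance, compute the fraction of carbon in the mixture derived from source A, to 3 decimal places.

δ_A = (0.01124627/0.01118000 − 1)×1000 = (1.005928 − 1)×1000 = 5.928 permil
δ_B = (0.01112717/0.01118000 − 1)×1000 = (0.995275 − 1)×1000 = -4.725 permil
f_A = (δ_mix − δ_B)/(δ_A − δ_B) = (-0.8 − (-4.725))/(5.928 − (-4.725))
f_A = 3.925 / 10.653 = 0.3685

0.368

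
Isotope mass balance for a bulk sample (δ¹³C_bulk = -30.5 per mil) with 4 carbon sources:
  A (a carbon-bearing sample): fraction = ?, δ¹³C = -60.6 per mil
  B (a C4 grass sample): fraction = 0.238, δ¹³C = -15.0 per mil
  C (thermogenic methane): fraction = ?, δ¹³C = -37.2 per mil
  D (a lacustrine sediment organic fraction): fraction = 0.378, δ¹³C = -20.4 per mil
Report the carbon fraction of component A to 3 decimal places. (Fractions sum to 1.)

Let f_A and f_C be the unknown fractions; fractions sum to 1 so f_A + f_C = 0.384.
Mass balance: Σ fᵢ·δᵢ = δ_bulk ⇒ f_A·(-60.6) + f_C·(-37.2) = -30.5 − (-11.281) = -19.219
Substitute f_C = 0.384 − f_A:
f_A·(-60.6 − -37.2) = -19.219 − 0.384×(-37.2) = -4.934
f_A = -4.934 / -23.4 = 0.2109

0.211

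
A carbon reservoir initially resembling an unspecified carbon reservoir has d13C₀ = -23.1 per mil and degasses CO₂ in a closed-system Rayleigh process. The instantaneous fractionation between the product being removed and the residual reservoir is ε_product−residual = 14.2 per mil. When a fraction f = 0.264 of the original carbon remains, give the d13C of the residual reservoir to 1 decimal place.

-41.4 per mil

Rayleigh residual: δ_res = (δ₀ + 1000)·f^(α−1) − 1000
α = ε/1000 + 1 = 1.01420, so α − 1 = 0.01420
f^(α−1) = 0.264^(0.01420) = 0.981266
δ_res = (-23.1 + 1000) × 0.981266 − 1000 = 958.599 − 1000 = -41.40 per mil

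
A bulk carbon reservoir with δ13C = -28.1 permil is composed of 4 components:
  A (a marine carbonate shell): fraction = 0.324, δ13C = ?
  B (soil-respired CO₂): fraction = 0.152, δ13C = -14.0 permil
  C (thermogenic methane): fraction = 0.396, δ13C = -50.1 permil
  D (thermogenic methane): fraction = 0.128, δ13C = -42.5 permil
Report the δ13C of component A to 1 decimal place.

Isotope mass balance: δ_bulk = Σ fᵢ·δᵢ.
-28.1 = 0.324×δ_A + 0.152×(-14.0) + 0.396×(-50.1) + 0.128×(-42.5)
0.324·δ_A = -28.1 − (-27.408) = -0.692
δ_A = -0.692 / 0.324 = -2.14 permil

-2.1 permil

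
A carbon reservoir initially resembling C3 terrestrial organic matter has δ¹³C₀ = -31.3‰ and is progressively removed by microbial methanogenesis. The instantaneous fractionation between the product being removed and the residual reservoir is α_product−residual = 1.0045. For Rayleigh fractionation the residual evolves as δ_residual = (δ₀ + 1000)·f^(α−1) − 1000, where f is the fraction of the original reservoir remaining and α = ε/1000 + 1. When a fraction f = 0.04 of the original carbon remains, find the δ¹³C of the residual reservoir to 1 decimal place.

Rayleigh residual: δ_res = (δ₀ + 1000)·f^(α−1) − 1000
α − 1 = 0.00450
f^(α−1) = 0.04^(0.00450) = 0.985619
δ_res = (-31.3 + 1000) × 0.985619 − 1000 = 954.770 − 1000 = -45.23‰

-45.2‰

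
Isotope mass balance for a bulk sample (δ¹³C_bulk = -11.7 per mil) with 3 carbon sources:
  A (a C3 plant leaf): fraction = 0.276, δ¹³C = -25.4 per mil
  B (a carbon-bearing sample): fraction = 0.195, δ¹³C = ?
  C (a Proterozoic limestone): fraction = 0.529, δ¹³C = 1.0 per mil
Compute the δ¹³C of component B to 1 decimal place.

-26.8 per mil

Isotope mass balance: δ_bulk = Σ fᵢ·δᵢ.
-11.7 = 0.276×(-25.4) + 0.195×δ_B + 0.529×(1.0)
0.195·δ_B = -11.7 − (-6.481) = -5.219
δ_B = -5.219 / 0.195 = -26.76 per mil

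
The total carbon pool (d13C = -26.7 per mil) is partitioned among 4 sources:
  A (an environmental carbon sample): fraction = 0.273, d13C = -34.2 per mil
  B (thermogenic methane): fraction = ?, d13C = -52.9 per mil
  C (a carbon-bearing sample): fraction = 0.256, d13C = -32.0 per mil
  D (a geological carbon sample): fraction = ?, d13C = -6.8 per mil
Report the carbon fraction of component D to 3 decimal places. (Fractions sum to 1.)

0.342

Let f_D and f_B be the unknown fractions; fractions sum to 1 so f_D + f_B = 0.471.
Mass balance: Σ fᵢ·δᵢ = δ_bulk ⇒ f_D·(-6.8) + f_B·(-52.9) = -26.7 − (-17.529) = -9.171
Substitute f_B = 0.471 − f_D:
f_D·(-6.8 − -52.9) = -9.171 − 0.471×(-52.9) = 15.744
f_D = 15.744 / 46.1 = 0.3415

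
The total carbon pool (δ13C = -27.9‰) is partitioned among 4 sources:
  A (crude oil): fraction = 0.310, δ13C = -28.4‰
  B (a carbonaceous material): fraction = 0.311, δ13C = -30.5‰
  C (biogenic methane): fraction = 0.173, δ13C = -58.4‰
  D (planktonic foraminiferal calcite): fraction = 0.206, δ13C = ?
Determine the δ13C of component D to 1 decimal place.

Isotope mass balance: δ_bulk = Σ fᵢ·δᵢ.
-27.9 = 0.310×(-28.4) + 0.311×(-30.5) + 0.173×(-58.4) + 0.206×δ_D
0.206·δ_D = -27.9 − (-28.393) = 0.493
δ_D = 0.493 / 0.206 = 2.39‰

2.4‰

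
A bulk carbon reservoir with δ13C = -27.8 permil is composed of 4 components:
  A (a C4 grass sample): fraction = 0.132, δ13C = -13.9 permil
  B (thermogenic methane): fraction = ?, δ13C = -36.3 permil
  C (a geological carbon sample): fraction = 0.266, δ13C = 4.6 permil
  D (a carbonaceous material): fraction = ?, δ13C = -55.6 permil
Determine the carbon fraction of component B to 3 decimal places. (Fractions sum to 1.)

0.326

Let f_B and f_D be the unknown fractions; fractions sum to 1 so f_B + f_D = 0.602.
Mass balance: Σ fᵢ·δᵢ = δ_bulk ⇒ f_B·(-36.3) + f_D·(-55.6) = -27.8 − (-0.611) = -27.189
Substitute f_D = 0.602 − f_B:
f_B·(-36.3 − -55.6) = -27.189 − 0.602×(-55.6) = 6.282
f_B = 6.282 / 19.3 = 0.3255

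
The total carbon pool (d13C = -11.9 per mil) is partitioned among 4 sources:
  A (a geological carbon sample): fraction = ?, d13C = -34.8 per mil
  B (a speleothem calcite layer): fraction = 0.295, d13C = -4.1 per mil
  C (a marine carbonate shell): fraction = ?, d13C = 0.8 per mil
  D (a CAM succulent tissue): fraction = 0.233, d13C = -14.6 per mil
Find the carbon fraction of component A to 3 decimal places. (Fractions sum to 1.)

Let f_A and f_C be the unknown fractions; fractions sum to 1 so f_A + f_C = 0.472.
Mass balance: Σ fᵢ·δᵢ = δ_bulk ⇒ f_A·(-34.8) + f_C·(0.8) = -11.9 − (-4.611) = -7.289
Substitute f_C = 0.472 − f_A:
f_A·(-34.8 − 0.8) = -7.289 − 0.472×(0.8) = -7.666
f_A = -7.666 / -35.6 = 0.2153

0.215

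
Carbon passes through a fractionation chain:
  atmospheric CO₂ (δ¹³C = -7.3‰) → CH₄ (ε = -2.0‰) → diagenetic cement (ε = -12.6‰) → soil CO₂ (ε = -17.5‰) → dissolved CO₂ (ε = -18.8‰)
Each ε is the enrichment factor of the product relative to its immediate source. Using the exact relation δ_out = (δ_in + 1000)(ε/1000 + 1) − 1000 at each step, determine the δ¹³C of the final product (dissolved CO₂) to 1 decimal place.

step 1: δ = (-7.30 + 1000)·(-2.0/1000 + 1) − 1000 = -9.29‰
step 2: δ = (-9.29 + 1000)·(-12.6/1000 + 1) − 1000 = -21.77‰
step 3: δ = (-21.77 + 1000)·(-17.5/1000 + 1) − 1000 = -38.89‰
step 4: δ = (-38.89 + 1000)·(-18.8/1000 + 1) − 1000 = -56.96‰

-57.0‰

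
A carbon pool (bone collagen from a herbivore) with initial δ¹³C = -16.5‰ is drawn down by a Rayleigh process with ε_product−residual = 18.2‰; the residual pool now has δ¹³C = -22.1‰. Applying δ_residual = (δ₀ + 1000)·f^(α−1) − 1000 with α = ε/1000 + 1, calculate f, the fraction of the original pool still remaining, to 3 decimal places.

α − 1 = ε/1000 = 0.0182
(δ_res + 1000)/(δ₀ + 1000) = (-22.1 + 1000)/(-16.5 + 1000) = 977.9/983.5 = 0.994306
f = 0.994306^(1/0.0182) = exp(ln(0.994306)/0.0182) = exp(-0.00571/0.0182)
f = exp(-0.3137) = 0.7307

0.731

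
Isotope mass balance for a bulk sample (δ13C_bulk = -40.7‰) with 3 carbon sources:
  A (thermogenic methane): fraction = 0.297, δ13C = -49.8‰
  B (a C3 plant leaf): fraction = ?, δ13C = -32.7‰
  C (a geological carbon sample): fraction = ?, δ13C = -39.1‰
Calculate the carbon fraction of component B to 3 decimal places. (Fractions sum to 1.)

Let f_B and f_C be the unknown fractions; fractions sum to 1 so f_B + f_C = 0.703.
Mass balance: Σ fᵢ·δᵢ = δ_bulk ⇒ f_B·(-32.7) + f_C·(-39.1) = -40.7 − (-14.791) = -25.909
Substitute f_C = 0.703 − f_B:
f_B·(-32.7 − -39.1) = -25.909 − 0.703×(-39.1) = 1.578
f_B = 1.578 / 6.4 = 0.2465

0.247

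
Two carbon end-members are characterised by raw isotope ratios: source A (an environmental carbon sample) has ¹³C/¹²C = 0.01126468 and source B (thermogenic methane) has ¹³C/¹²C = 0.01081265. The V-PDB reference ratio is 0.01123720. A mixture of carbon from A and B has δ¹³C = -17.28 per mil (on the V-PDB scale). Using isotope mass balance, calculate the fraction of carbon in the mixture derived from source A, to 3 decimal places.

δ_A = (0.01126468/0.01123720 − 1)×1000 = (1.002445 − 1)×1000 = 2.445 per mil
δ_B = (0.01081265/0.01123720 − 1)×1000 = (0.962219 − 1)×1000 = -37.781 per mil
f_A = (δ_mix − δ_B)/(δ_A − δ_B) = (-17.28 − (-37.781))/(2.445 − (-37.781))
f_A = 20.501 / 40.226 = 0.5096

0.510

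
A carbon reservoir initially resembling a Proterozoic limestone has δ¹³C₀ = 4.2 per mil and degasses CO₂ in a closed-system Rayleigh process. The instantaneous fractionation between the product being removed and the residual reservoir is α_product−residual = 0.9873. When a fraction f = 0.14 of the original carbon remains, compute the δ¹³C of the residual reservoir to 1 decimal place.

Rayleigh residual: δ_res = (δ₀ + 1000)·f^(α−1) − 1000
α − 1 = -0.01270
f^(α−1) = 0.14^(-0.01270) = 1.025284
δ_res = (4.2 + 1000) × 1.025284 − 1000 = 1029.590 − 1000 = 29.59 per mil

29.6 per mil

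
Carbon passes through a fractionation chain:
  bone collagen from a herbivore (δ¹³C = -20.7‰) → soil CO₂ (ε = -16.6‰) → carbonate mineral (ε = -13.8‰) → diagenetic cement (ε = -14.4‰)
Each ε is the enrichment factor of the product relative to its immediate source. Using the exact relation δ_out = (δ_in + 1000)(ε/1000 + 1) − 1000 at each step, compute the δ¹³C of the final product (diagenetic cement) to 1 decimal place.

step 1: δ = (-20.70 + 1000)·(-16.6/1000 + 1) − 1000 = -36.96‰
step 2: δ = (-36.96 + 1000)·(-13.8/1000 + 1) − 1000 = -50.25‰
step 3: δ = (-50.25 + 1000)·(-14.4/1000 + 1) − 1000 = -63.92‰

-63.9‰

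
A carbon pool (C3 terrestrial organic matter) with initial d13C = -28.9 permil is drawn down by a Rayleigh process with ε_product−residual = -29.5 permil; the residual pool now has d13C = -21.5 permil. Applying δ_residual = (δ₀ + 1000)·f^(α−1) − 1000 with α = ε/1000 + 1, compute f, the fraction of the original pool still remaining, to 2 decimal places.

0.77

α − 1 = ε/1000 = -0.0295
(δ_res + 1000)/(δ₀ + 1000) = (-21.5 + 1000)/(-28.9 + 1000) = 978.5/971.1 = 1.007620
f = 1.007620^(1/-0.0295) = exp(ln(1.007620)/-0.0295) = exp(0.00759/-0.0295)
f = exp(-0.2573) = 0.7731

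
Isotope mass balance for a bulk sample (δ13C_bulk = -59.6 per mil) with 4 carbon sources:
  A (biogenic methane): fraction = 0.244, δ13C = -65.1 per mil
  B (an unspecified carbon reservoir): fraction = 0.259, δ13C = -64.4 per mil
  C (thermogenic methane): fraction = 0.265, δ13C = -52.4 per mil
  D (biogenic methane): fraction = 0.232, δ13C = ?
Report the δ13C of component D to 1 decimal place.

-56.7 per mil

Isotope mass balance: δ_bulk = Σ fᵢ·δᵢ.
-59.6 = 0.244×(-65.1) + 0.259×(-64.4) + 0.265×(-52.4) + 0.232×δ_D
0.232·δ_D = -59.6 − (-46.450) = -13.150
δ_D = -13.150 / 0.232 = -56.68 per mil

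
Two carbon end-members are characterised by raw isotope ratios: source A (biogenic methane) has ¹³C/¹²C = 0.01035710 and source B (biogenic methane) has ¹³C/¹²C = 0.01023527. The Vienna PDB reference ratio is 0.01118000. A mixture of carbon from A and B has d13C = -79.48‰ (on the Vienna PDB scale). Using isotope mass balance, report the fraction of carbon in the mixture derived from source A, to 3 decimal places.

0.461

δ_A = (0.01035710/0.01118000 − 1)×1000 = (0.926395 − 1)×1000 = -73.605‰
δ_B = (0.01023527/0.01118000 − 1)×1000 = (0.915498 − 1)×1000 = -84.502‰
f_A = (δ_mix − δ_B)/(δ_A − δ_B) = (-79.48 − (-84.502))/(-73.605 − (-84.502))
f_A = 5.022 / 10.897 = 0.4608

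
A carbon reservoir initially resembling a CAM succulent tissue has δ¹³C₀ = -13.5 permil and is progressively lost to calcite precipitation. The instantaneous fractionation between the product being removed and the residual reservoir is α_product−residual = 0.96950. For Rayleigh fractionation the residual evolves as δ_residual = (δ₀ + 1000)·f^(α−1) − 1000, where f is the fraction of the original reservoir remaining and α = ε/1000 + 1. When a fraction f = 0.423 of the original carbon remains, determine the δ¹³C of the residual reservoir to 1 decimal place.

12.7 permil

Rayleigh residual: δ_res = (δ₀ + 1000)·f^(α−1) − 1000
α − 1 = -0.03050
f^(α−1) = 0.423^(-0.03050) = 1.026589
δ_res = (-13.5 + 1000) × 1.026589 − 1000 = 1012.730 − 1000 = 12.73 permil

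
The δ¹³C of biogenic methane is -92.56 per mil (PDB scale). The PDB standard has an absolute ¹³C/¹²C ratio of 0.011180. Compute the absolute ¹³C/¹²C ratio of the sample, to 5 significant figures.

0.010145

R_sample = R_standard × (δ¹³C/1000 + 1)
R_sample = 0.011180 × (-92.56/1000 + 1) = 0.011180 × 0.907440
R_sample = 0.0101452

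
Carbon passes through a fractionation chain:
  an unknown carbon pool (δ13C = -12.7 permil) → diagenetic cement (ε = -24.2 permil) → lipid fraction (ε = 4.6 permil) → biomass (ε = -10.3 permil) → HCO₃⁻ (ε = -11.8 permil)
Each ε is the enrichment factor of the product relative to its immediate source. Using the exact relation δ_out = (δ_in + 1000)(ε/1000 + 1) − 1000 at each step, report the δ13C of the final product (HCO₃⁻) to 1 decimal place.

step 1: δ = (-12.70 + 1000)·(-24.2/1000 + 1) − 1000 = -36.59 permil
step 2: δ = (-36.59 + 1000)·(4.6/1000 + 1) − 1000 = -32.16 permil
step 3: δ = (-32.16 + 1000)·(-10.3/1000 + 1) − 1000 = -42.13 permil
step 4: δ = (-42.13 + 1000)·(-11.8/1000 + 1) − 1000 = -53.43 permil

-53.4 permil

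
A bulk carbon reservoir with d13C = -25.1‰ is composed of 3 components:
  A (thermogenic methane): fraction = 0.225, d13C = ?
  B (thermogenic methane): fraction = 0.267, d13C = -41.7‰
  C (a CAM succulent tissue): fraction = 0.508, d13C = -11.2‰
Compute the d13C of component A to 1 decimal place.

-36.8‰

Isotope mass balance: δ_bulk = Σ fᵢ·δᵢ.
-25.1 = 0.225×δ_A + 0.267×(-41.7) + 0.508×(-11.2)
0.225·δ_A = -25.1 − (-16.823) = -8.277
δ_A = -8.277 / 0.225 = -36.78‰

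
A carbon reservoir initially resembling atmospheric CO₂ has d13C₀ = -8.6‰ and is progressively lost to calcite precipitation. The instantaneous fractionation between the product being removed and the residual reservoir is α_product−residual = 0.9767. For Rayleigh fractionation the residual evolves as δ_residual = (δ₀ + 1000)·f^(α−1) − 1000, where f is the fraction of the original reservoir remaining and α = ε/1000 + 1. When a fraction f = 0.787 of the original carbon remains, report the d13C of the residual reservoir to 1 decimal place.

-3.1‰

Rayleigh residual: δ_res = (δ₀ + 1000)·f^(α−1) − 1000
α − 1 = -0.02330
f^(α−1) = 0.787^(-0.02330) = 1.005597
δ_res = (-8.6 + 1000) × 1.005597 − 1000 = 996.948 − 1000 = -3.05‰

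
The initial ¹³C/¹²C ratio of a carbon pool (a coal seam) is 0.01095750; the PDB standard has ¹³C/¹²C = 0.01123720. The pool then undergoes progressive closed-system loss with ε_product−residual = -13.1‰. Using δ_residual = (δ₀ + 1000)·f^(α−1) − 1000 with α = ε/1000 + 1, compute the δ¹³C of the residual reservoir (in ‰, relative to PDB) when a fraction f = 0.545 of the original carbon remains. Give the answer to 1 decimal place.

δ₀ = (0.01095750/0.01123720 − 1)×1000 = (0.975109 − 1)×1000 = -24.891‰
α − 1 = ε/1000 = -0.0131
f^(α−1) = 0.545^(-0.0131) = 1.007983
δ_res = (-24.891 + 1000) × 1.007983 − 1000 = 982.894 − 1000 = -17.11‰

-17.1‰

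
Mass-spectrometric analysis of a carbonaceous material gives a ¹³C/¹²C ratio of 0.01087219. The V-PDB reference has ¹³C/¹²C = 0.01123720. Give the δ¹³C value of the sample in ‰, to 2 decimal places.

δ¹³C = (R_sample / R_standard − 1) × 1000
R_sample / R_standard = 0.01087219 / 0.01123720 = 0.967518
δ¹³C = (0.967518 − 1) × 1000 = -32.482‰

-32.48‰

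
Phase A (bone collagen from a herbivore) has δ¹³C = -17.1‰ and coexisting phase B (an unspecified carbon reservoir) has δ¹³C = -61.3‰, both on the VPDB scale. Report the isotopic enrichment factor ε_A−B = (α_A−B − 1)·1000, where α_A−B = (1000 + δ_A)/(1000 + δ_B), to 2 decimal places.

α_A−B = (1000 + -17.1) / (1000 + -61.3) = 982.9 / 938.7 = 1.047086
ε_A−B = (1.047086 − 1) × 1000 = 47.086‰
(The approximation ε ≈ δ_A − δ_B would give 44.2‰.)

47.09‰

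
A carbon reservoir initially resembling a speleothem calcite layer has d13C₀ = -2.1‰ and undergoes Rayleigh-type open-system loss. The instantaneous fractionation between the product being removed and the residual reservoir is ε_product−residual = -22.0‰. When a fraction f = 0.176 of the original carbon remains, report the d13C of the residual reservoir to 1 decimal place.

Rayleigh residual: δ_res = (δ₀ + 1000)·f^(α−1) − 1000
α = ε/1000 + 1 = 0.97800, so α − 1 = -0.02200
f^(α−1) = 0.176^(-0.02200) = 1.038960
δ_res = (-2.1 + 1000) × 1.038960 − 1000 = 1036.778 − 1000 = 36.78‰

36.8‰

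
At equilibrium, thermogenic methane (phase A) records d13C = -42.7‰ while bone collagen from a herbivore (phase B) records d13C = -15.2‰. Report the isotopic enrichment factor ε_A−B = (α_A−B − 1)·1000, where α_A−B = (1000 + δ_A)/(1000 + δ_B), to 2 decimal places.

-27.92‰

α_A−B = (1000 + -42.7) / (1000 + -15.2) = 957.3 / 984.8 = 0.972076
ε_A−B = (0.972076 − 1) × 1000 = -27.924‰
(The approximation ε ≈ δ_A − δ_B would give -27.5‰.)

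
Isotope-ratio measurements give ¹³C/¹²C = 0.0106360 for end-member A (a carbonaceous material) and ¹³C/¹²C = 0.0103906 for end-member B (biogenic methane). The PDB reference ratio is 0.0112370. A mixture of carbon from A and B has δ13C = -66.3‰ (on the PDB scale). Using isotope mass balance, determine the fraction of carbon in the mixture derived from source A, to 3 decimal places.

0.413

δ_A = (0.0106360/0.0112370 − 1)×1000 = (0.946516 − 1)×1000 = -53.484‰
δ_B = (0.0103906/0.0112370 − 1)×1000 = (0.924677 − 1)×1000 = -75.323‰
f_A = (δ_mix − δ_B)/(δ_A − δ_B) = (-66.3 − (-75.323))/(-53.484 − (-75.323))
f_A = 9.023 / 21.839 = 0.4131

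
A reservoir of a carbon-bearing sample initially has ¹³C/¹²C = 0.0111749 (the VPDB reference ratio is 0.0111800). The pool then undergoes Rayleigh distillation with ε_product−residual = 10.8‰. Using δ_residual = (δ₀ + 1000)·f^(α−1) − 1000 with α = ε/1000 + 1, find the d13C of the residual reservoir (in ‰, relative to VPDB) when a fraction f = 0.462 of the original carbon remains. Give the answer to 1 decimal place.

δ₀ = (0.0111749/0.0111800 − 1)×1000 = (0.999544 − 1)×1000 = -0.456‰
α − 1 = ε/1000 = 0.0108
f^(α−1) = 0.462^(0.0108) = 0.991695
δ_res = (-0.456 + 1000) × 0.991695 − 1000 = 991.243 − 1000 = -8.76‰

-8.8‰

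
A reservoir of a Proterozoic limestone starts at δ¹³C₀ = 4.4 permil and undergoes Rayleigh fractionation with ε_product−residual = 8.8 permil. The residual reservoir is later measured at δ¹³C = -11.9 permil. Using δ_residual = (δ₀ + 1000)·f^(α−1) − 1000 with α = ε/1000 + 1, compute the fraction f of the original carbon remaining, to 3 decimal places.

α − 1 = ε/1000 = 0.0088
(δ_res + 1000)/(δ₀ + 1000) = (-11.9 + 1000)/(4.4 + 1000) = 988.1/1004.4 = 0.983771
f = 0.983771^(1/0.0088) = exp(ln(0.983771)/0.0088) = exp(-0.01636/0.0088)
f = exp(-1.8593) = 0.1558

0.156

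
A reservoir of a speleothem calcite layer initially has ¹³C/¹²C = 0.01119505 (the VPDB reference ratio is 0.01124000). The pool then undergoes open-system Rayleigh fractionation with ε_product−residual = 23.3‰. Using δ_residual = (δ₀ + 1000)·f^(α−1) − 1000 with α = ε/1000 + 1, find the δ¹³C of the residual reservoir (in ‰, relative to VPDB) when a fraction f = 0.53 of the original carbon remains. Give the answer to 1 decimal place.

-18.6‰

δ₀ = (0.01119505/0.01124000 − 1)×1000 = (0.996001 − 1)×1000 = -3.999‰
α − 1 = ε/1000 = 0.0233
f^(α−1) = 0.53^(0.0233) = 0.985316
δ_res = (-3.999 + 1000) × 0.985316 − 1000 = 981.376 − 1000 = -18.62‰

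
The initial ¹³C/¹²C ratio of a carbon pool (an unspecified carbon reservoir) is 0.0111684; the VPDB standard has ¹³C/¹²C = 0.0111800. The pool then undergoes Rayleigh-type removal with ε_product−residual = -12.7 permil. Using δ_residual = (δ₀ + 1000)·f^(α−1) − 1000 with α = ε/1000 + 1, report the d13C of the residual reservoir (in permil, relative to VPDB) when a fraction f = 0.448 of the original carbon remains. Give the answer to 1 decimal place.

δ₀ = (0.0111684/0.0111800 − 1)×1000 = (0.998962 − 1)×1000 = -1.038 permil
α − 1 = ε/1000 = -0.0127
f^(α−1) = 0.448^(-0.0127) = 1.010250
δ_res = (-1.038 + 1000) × 1.010250 − 1000 = 1009.202 − 1000 = 9.20 permil

9.2 permil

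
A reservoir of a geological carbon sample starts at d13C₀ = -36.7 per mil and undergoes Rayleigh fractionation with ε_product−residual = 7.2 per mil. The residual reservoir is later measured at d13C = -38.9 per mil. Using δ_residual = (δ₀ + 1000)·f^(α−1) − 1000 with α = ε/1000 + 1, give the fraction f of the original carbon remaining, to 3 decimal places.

α − 1 = ε/1000 = 0.0072
(δ_res + 1000)/(δ₀ + 1000) = (-38.9 + 1000)/(-36.7 + 1000) = 961.1/963.3 = 0.997716
f = 0.997716^(1/0.0072) = exp(ln(0.997716)/0.0072) = exp(-0.00229/0.0072)
f = exp(-0.3176) = 0.7279

0.728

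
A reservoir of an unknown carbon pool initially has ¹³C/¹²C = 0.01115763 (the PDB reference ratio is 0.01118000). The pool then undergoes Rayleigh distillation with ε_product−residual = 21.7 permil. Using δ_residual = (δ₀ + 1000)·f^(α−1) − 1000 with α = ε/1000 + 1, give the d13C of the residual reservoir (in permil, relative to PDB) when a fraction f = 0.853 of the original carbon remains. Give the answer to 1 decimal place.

δ₀ = (0.01115763/0.01118000 − 1)×1000 = (0.997999 − 1)×1000 = -2.001 permil
α − 1 = ε/1000 = 0.0217
f^(α−1) = 0.853^(0.0217) = 0.996556
δ_res = (-2.001 + 1000) × 0.996556 − 1000 = 994.562 − 1000 = -5.44 permil

-5.4 permil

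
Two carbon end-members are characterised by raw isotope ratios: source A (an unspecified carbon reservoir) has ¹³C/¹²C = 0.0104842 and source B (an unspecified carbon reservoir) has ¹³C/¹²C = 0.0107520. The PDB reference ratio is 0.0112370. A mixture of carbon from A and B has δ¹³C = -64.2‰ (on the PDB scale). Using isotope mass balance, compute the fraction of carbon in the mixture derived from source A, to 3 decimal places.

δ_A = (0.0104842/0.0112370 − 1)×1000 = (0.933007 − 1)×1000 = -66.993‰
δ_B = (0.0107520/0.0112370 − 1)×1000 = (0.956839 − 1)×1000 = -43.161‰
f_A = (δ_mix − δ_B)/(δ_A − δ_B) = (-64.2 − (-43.161))/(-66.993 − (-43.161))
f_A = -21.039 / -23.832 = 0.8828

0.883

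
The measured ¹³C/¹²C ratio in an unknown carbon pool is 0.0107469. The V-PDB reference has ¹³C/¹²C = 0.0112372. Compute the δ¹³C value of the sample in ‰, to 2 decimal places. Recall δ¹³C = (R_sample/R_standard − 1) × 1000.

δ¹³C = (R_sample / R_standard − 1) × 1000
R_sample / R_standard = 0.0107469 / 0.0112372 = 0.956368
δ¹³C = (0.956368 − 1) × 1000 = -43.632‰

-43.63‰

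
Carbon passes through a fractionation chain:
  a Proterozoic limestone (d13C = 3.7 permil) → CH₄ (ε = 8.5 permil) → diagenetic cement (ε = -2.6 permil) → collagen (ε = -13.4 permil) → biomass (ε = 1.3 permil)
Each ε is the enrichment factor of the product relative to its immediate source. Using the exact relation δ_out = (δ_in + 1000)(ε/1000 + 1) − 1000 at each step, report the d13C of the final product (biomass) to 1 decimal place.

step 1: δ = (3.70 + 1000)·(8.5/1000 + 1) − 1000 = 12.23 permil
step 2: δ = (12.23 + 1000)·(-2.6/1000 + 1) − 1000 = 9.60 permil
step 3: δ = (9.60 + 1000)·(-13.4/1000 + 1) − 1000 = -3.93 permil
step 4: δ = (-3.93 + 1000)·(1.3/1000 + 1) − 1000 = -2.63 permil

-2.6 permil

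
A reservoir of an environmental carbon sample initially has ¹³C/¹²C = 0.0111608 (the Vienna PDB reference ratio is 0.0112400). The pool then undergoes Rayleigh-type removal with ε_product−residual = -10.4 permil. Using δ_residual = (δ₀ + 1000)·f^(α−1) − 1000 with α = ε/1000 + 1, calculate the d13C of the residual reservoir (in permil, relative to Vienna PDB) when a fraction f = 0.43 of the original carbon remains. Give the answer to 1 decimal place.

δ₀ = (0.0111608/0.0112400 − 1)×1000 = (0.992954 − 1)×1000 = -7.046 permil
α − 1 = ε/1000 = -0.0104
f^(α−1) = 0.43^(-0.0104) = 1.008816
δ_res = (-7.046 + 1000) × 1.008816 − 1000 = 1001.708 − 1000 = 1.71 permil

1.7 permil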